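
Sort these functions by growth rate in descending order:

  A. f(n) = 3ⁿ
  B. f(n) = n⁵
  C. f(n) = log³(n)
A > B > C

Comparing growth rates:
A = 3ⁿ is O(3ⁿ)
B = n⁵ is O(n⁵)
C = log³(n) is O(log³ n)

Therefore, the order from fastest to slowest is: A > B > C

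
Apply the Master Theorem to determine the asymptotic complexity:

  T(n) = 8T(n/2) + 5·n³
Θ(n³ log n)

Master Theorem: a = 8, b = 2, f(n) = 5·n³.
Compute the critical exponent d = log₂(8) = 3.
Compare f(n) = Θ(n³) against n^d:
  k = 3 = d, so f(n) = Θ(n^d) — Case 2.
  Work is balanced across levels: T(n) = Θ(n^d log n) = Θ(n³ log n).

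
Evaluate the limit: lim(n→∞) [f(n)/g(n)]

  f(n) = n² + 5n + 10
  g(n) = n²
1

Since n² + 5n + 10 and n² have the same growth rate (O(n²)),
the ratio converges to a constant: 1.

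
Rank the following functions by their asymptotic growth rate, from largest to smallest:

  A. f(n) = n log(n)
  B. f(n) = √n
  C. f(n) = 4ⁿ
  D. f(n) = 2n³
C > D > A > B

Comparing growth rates:
C = 4ⁿ is O(4ⁿ)
D = 2n³ is O(n³)
A = n log(n) is O(n log n)
B = √n is O(√n)

Therefore, the order from fastest to slowest is: C > D > A > B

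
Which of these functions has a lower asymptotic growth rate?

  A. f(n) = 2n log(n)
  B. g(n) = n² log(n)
A

f(n) = 2n log(n) is O(n log n), while g(n) = n² log(n) is O(n² log n).
Since O(n log n) grows slower than O(n² log n), f(n) is dominated.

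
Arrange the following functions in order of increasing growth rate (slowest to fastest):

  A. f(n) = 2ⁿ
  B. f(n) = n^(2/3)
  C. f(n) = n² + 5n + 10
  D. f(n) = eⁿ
B < C < A < D

Comparing growth rates:
B = n^(2/3) is O(n^(2/3))
C = n² + 5n + 10 is O(n²)
A = 2ⁿ is O(2ⁿ)
D = eⁿ is O(eⁿ)

Therefore, the order from slowest to fastest is: B < C < A < D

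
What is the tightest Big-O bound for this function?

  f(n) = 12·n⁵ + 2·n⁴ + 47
O(n⁵)

The dominant term in 12·n⁵ + 2·n⁴ + 47 is 12·n⁵, which is Θ(n⁵).
Lower-order terms (2·n⁴, 47) are asymptotically negligible.
Constants are absorbed, so the tightest bound is O(n⁵).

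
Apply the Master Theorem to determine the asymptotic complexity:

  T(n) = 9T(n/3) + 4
Θ(n²)

Master Theorem: a = 9, b = 3, f(n) = 4.
Compute the critical exponent d = log₃(9) = 2.
Compare f(n) = Θ(1) against n^d:
  k = 0 < d = 2, so f(n) = O(n^(d-ε)) — Case 1.
  The recursion cost dominates: T(n) = Θ(n^d) = Θ(n²).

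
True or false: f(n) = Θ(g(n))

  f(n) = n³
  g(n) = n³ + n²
True

f(n) = n³ and g(n) = n³ + n² are both O(n³).
Since they have the same asymptotic growth rate, f(n) = Θ(g(n)) is true.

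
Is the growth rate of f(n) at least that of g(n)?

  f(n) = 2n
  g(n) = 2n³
False

f(n) = 2n is O(n), and g(n) = 2n³ is O(n³).
Since O(n) grows slower than O(n³), f(n) = Ω(g(n)) is false.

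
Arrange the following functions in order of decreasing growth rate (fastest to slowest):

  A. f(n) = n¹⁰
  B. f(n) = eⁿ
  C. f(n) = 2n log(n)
B > A > C

Comparing growth rates:
B = eⁿ is O(eⁿ)
A = n¹⁰ is O(n¹⁰)
C = 2n log(n) is O(n log n)

Therefore, the order from fastest to slowest is: B > A > C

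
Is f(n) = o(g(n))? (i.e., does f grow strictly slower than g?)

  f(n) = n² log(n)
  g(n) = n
False

f(n) = n² log(n) is O(n² log n), and g(n) = n is O(n).
Since O(n² log n) grows faster than or equal to O(n), f(n) = o(g(n)) is false.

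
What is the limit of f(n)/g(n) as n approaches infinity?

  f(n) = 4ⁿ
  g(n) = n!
0

Since 4ⁿ (O(4ⁿ)) grows slower than n! (O(n!)),
the ratio f(n)/g(n) → 0 as n → ∞.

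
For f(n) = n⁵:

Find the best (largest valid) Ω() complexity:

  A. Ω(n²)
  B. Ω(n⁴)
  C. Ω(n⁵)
C

f(n) = n⁵ is Ω(n⁵).
All listed options are valid Big-Ω bounds (lower bounds),
but Ω(n⁵) is the tightest (largest valid bound).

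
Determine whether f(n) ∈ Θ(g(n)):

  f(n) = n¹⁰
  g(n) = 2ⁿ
False

f(n) = n¹⁰ is O(n¹⁰), and g(n) = 2ⁿ is O(2ⁿ).
Since they have different growth rates, f(n) = Θ(g(n)) is false.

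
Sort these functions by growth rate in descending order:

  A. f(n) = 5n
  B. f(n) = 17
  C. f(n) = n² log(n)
C > A > B

Comparing growth rates:
C = n² log(n) is O(n² log n)
A = 5n is O(n)
B = 17 is O(1)

Therefore, the order from fastest to slowest is: C > A > B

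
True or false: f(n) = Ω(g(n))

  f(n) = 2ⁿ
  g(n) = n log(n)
True

f(n) = 2ⁿ is O(2ⁿ), and g(n) = n log(n) is O(n log n).
Since O(2ⁿ) grows at least as fast as O(n log n), f(n) = Ω(g(n)) is true.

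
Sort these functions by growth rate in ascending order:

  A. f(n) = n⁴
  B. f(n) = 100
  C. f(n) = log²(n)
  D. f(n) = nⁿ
B < C < A < D

Comparing growth rates:
B = 100 is O(1)
C = log²(n) is O(log² n)
A = n⁴ is O(n⁴)
D = nⁿ is O(nⁿ)

Therefore, the order from slowest to fastest is: B < C < A < D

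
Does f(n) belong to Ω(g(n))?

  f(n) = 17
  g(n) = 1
True

f(n) = 17 and g(n) = 1 are both O(1).
Big-Ω permits equal growth rates (f ≥ c·g for some c > 0), so f(n) = Ω(g(n)) is true.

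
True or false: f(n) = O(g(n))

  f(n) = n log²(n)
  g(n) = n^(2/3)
False

f(n) = n log²(n) is O(n log² n), and g(n) = n^(2/3) is O(n^(2/3)).
Since O(n log² n) grows faster than O(n^(2/3)), f(n) = O(g(n)) is false.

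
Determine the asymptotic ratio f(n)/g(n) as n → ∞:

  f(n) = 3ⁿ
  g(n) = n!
0

Since 3ⁿ (O(3ⁿ)) grows slower than n! (O(n!)),
the ratio f(n)/g(n) → 0 as n → ∞.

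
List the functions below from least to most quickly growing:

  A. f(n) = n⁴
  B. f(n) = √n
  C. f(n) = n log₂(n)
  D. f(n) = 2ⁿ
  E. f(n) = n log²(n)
B < C < E < A < D

Comparing growth rates:
B = √n is O(√n)
C = n log₂(n) is O(n log n)
E = n log²(n) is O(n log² n)
A = n⁴ is O(n⁴)
D = 2ⁿ is O(2ⁿ)

Therefore, the order from slowest to fastest is: B < C < E < A < D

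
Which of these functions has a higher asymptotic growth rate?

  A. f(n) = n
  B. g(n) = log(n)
A

f(n) = n is O(n), while g(n) = log(n) is O(log n).
Since O(n) grows faster than O(log n), f(n) dominates.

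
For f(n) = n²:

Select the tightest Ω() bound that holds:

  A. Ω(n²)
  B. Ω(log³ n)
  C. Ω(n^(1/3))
A

f(n) = n² is Ω(n²).
All listed options are valid Big-Ω bounds (lower bounds),
but Ω(n²) is the tightest (largest valid bound).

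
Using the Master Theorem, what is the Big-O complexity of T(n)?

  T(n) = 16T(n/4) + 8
Θ(n²)

Master Theorem: a = 16, b = 4, f(n) = 8.
Compute the critical exponent d = log₄(16) = 2.
Compare f(n) = Θ(1) against n^d:
  k = 0 < d = 2, so f(n) = O(n^(d-ε)) — Case 1.
  The recursion cost dominates: T(n) = Θ(n^d) = Θ(n²).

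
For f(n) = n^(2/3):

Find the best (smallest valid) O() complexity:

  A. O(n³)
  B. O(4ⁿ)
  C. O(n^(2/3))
C

f(n) = n^(2/3) is O(n^(2/3)).
All listed options are valid Big-O bounds (upper bounds),
but O(n^(2/3)) is the tightest (smallest valid bound).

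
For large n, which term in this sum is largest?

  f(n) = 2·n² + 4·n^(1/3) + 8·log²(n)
2·n²

Looking at each term:
  - 2·n² is O(n²)
  - 4·n^(1/3) is O(n^(1/3))
  - 8·log²(n) is O(log² n)

The term 2·n² (O(n²)) grows fastest and dominates all others.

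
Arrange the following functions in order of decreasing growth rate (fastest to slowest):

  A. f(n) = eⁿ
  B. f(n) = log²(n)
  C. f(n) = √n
A > C > B

Comparing growth rates:
A = eⁿ is O(eⁿ)
C = √n is O(√n)
B = log²(n) is O(log² n)

Therefore, the order from fastest to slowest is: A > C > B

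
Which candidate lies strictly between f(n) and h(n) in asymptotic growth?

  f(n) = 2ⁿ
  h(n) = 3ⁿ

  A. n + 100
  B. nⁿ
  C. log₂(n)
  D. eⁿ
D

We need g(n) with 2ⁿ = o(g(n)) and g(n) = o(3ⁿ), i.e. O(2ⁿ) ≺ g ≺ O(3ⁿ).
Check each option:
  A. n + 100 — O(n) does not grow strictly faster than f(n)
  B. nⁿ — O(nⁿ) does not grow strictly slower than h(n)
  C. log₂(n) — O(log n) does not grow strictly faster than f(n)
  D. eⁿ — O(eⁿ) is strictly between O(2ⁿ) and O(3ⁿ) ✓

Only option D (eⁿ) lies strictly between.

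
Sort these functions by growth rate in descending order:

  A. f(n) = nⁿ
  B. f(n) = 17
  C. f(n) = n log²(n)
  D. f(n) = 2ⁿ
A > D > C > B

Comparing growth rates:
A = nⁿ is O(nⁿ)
D = 2ⁿ is O(2ⁿ)
C = n log²(n) is O(n log² n)
B = 17 is O(1)

Therefore, the order from fastest to slowest is: A > D > C > B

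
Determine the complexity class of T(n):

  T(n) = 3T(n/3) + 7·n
Θ(n log n)

Master Theorem: a = 3, b = 3, f(n) = 7·n.
Compute the critical exponent d = log₃(3) = 1.
Compare f(n) = Θ(n) against n^d:
  k = 1 = d, so f(n) = Θ(n^d) — Case 2.
  Work is balanced across levels: T(n) = Θ(n^d log n) = Θ(n log n).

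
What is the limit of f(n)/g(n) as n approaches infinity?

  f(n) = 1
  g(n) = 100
1/100

Since 1 and 100 have the same growth rate (O(1)),
the ratio converges to a constant: 1/100.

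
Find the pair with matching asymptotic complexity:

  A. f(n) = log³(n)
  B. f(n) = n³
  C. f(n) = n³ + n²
B and C

Examining each function:
  A. log³(n) is O(log³ n)
  B. n³ is O(n³)
  C. n³ + n² is O(n³)

Functions B and C both have the same complexity class.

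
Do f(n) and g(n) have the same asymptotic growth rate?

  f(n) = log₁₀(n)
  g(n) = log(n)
True

f(n) = log₁₀(n) and g(n) = log(n) are both O(log n).
Since they have the same asymptotic growth rate, f(n) = Θ(g(n)) is true.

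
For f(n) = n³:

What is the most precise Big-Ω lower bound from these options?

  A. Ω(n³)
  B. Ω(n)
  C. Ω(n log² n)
A

f(n) = n³ is Ω(n³).
All listed options are valid Big-Ω bounds (lower bounds),
but Ω(n³) is the tightest (largest valid bound).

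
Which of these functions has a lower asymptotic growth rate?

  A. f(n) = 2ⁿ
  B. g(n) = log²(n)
B

f(n) = 2ⁿ is O(2ⁿ), while g(n) = log²(n) is O(log² n).
Since O(log² n) grows slower than O(2ⁿ), g(n) is dominated.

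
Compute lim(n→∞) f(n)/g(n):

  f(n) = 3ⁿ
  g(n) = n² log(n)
∞

Since 3ⁿ (O(3ⁿ)) grows faster than n² log(n) (O(n² log n)),
the ratio f(n)/g(n) → ∞ as n → ∞.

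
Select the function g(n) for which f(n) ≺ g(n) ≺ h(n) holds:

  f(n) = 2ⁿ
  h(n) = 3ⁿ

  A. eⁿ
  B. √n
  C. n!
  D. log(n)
A

We need g(n) with 2ⁿ = o(g(n)) and g(n) = o(3ⁿ), i.e. O(2ⁿ) ≺ g ≺ O(3ⁿ).
Check each option:
  A. eⁿ — O(eⁿ) is strictly between O(2ⁿ) and O(3ⁿ) ✓
  B. √n — O(√n) does not grow strictly faster than f(n)
  C. n! — O(n!) does not grow strictly slower than h(n)
  D. log(n) — O(log n) does not grow strictly faster than f(n)

Only option A (eⁿ) lies strictly between.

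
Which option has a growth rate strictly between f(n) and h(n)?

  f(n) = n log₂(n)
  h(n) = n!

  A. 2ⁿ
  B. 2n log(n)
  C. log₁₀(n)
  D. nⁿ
A

We need g(n) with n log₂(n) = o(g(n)) and g(n) = o(n!), i.e. O(n log n) ≺ g ≺ O(n!).
Check each option:
  A. 2ⁿ — O(2ⁿ) is strictly between O(n log n) and O(n!) ✓
  B. 2n log(n) — O(n log n) does not grow strictly faster than f(n)
  C. log₁₀(n) — O(log n) does not grow strictly faster than f(n)
  D. nⁿ — O(nⁿ) does not grow strictly slower than h(n)

Only option A (2ⁿ) lies strictly between.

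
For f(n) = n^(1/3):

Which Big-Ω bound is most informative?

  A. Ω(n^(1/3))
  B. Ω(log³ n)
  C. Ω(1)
A

f(n) = n^(1/3) is Ω(n^(1/3)).
All listed options are valid Big-Ω bounds (lower bounds),
but Ω(n^(1/3)) is the tightest (largest valid bound).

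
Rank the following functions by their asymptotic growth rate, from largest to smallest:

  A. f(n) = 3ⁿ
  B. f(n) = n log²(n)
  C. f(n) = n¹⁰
A > C > B

Comparing growth rates:
A = 3ⁿ is O(3ⁿ)
C = n¹⁰ is O(n¹⁰)
B = n log²(n) is O(n log² n)

Therefore, the order from fastest to slowest is: A > C > B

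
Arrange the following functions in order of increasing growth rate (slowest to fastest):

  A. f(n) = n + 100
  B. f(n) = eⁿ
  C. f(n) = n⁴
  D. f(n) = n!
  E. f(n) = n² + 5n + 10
A < E < C < B < D

Comparing growth rates:
A = n + 100 is O(n)
E = n² + 5n + 10 is O(n²)
C = n⁴ is O(n⁴)
B = eⁿ is O(eⁿ)
D = n! is O(n!)

Therefore, the order from slowest to fastest is: A < E < C < B < D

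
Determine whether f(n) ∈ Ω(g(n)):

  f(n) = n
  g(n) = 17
True

f(n) = n is O(n), and g(n) = 17 is O(1).
Since O(n) grows at least as fast as O(1), f(n) = Ω(g(n)) is true.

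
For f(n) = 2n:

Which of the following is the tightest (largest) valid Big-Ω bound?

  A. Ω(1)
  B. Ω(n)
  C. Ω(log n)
B

f(n) = 2n is Ω(n).
All listed options are valid Big-Ω bounds (lower bounds),
but Ω(n) is the tightest (largest valid bound).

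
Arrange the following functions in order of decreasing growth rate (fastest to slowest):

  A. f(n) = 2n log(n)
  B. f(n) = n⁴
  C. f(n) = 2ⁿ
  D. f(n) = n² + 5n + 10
C > B > D > A

Comparing growth rates:
C = 2ⁿ is O(2ⁿ)
B = n⁴ is O(n⁴)
D = n² + 5n + 10 is O(n²)
A = 2n log(n) is O(n log n)

Therefore, the order from fastest to slowest is: C > B > D > A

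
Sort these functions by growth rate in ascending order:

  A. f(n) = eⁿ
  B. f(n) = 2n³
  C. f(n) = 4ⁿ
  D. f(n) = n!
B < A < C < D

Comparing growth rates:
B = 2n³ is O(n³)
A = eⁿ is O(eⁿ)
C = 4ⁿ is O(4ⁿ)
D = n! is O(n!)

Therefore, the order from slowest to fastest is: B < A < C < D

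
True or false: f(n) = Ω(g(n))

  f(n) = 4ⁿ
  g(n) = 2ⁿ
True

f(n) = 4ⁿ is O(4ⁿ), and g(n) = 2ⁿ is O(2ⁿ).
Since O(4ⁿ) grows at least as fast as O(2ⁿ), f(n) = Ω(g(n)) is true.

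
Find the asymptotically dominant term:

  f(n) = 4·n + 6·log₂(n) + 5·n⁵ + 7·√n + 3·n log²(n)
5·n⁵

Looking at each term:
  - 4·n is O(n)
  - 6·log₂(n) is O(log n)
  - 5·n⁵ is O(n⁵)
  - 7·√n is O(√n)
  - 3·n log²(n) is O(n log² n)

The term 5·n⁵ (O(n⁵)) grows fastest and dominates all others.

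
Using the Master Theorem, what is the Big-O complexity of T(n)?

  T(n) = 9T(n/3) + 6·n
Θ(n²)

Master Theorem: a = 9, b = 3, f(n) = 6·n.
Compute the critical exponent d = log₃(9) = 2.
Compare f(n) = Θ(n) against n^d:
  k = 1 < d = 2, so f(n) = O(n^(d-ε)) — Case 1.
  The recursion cost dominates: T(n) = Θ(n^d) = Θ(n²).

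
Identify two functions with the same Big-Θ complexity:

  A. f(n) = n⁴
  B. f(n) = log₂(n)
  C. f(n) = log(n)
B and C

Examining each function:
  A. n⁴ is O(n⁴)
  B. log₂(n) is O(log n)
  C. log(n) is O(log n)

Functions B and C both have the same complexity class.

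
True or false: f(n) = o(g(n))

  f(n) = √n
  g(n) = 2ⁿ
True

f(n) = √n is O(√n), and g(n) = 2ⁿ is O(2ⁿ).
Since O(√n) grows strictly slower than O(2ⁿ), f(n) = o(g(n)) is true.
This means lim(n→∞) f(n)/g(n) = 0.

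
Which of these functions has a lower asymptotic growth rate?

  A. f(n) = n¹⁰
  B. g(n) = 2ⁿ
A

f(n) = n¹⁰ is O(n¹⁰), while g(n) = 2ⁿ is O(2ⁿ).
Since O(n¹⁰) grows slower than O(2ⁿ), f(n) is dominated.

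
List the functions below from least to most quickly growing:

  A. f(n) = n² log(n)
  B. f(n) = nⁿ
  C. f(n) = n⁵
A < C < B

Comparing growth rates:
A = n² log(n) is O(n² log n)
C = n⁵ is O(n⁵)
B = nⁿ is O(nⁿ)

Therefore, the order from slowest to fastest is: A < C < B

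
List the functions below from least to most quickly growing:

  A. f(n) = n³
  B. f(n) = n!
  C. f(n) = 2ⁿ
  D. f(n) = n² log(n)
D < A < C < B

Comparing growth rates:
D = n² log(n) is O(n² log n)
A = n³ is O(n³)
C = 2ⁿ is O(2ⁿ)
B = n! is O(n!)

Therefore, the order from slowest to fastest is: D < A < C < B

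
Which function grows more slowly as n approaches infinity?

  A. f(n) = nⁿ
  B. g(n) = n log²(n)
B

f(n) = nⁿ is O(nⁿ), while g(n) = n log²(n) is O(n log² n).
Since O(n log² n) grows slower than O(nⁿ), g(n) is dominated.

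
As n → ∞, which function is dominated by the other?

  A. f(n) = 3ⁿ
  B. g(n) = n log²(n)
B

f(n) = 3ⁿ is O(3ⁿ), while g(n) = n log²(n) is O(n log² n).
Since O(n log² n) grows slower than O(3ⁿ), g(n) is dominated.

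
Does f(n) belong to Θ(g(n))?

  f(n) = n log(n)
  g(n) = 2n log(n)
True

f(n) = n log(n) and g(n) = 2n log(n) are both O(n log n).
Since they have the same asymptotic growth rate, f(n) = Θ(g(n)) is true.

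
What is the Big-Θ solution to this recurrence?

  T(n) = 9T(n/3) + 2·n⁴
Θ(n⁴)

Master Theorem: a = 9, b = 3, f(n) = 2·n⁴.
Compute the critical exponent d = log₃(9) = 2.
Compare f(n) = Θ(n⁴) against n^d:
  k = 4 > d = 2, so f(n) = Ω(n^(d+ε)) — Case 3.
  Regularity: a·(n/b)^4/n^4 = a/b^4 = 9/81 < 1 ✓.
  The top-level work dominates: T(n) = Θ(f(n)) = Θ(n⁴).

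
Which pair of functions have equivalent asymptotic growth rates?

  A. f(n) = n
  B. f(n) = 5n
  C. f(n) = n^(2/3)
A and B

Examining each function:
  A. n is O(n)
  B. 5n is O(n)
  C. n^(2/3) is O(n^(2/3))

Functions A and B both have the same complexity class.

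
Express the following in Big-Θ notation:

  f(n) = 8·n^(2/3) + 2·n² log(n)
Θ(n² log n)

Order the terms by growth rate: 8·n^(2/3) ≺ 2·n² log(n).
The fastest-growing term 2·n² log(n) dominates as n → ∞; dropping its constant factor gives Θ(n² log n).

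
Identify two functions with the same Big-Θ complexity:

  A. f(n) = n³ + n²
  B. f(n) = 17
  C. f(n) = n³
A and C

Examining each function:
  A. n³ + n² is O(n³)
  B. 17 is O(1)
  C. n³ is O(n³)

Functions A and C both have the same complexity class.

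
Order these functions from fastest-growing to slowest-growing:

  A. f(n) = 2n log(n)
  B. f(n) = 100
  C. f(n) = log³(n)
A > C > B

Comparing growth rates:
A = 2n log(n) is O(n log n)
C = log³(n) is O(log³ n)
B = 100 is O(1)

Therefore, the order from fastest to slowest is: A > C > B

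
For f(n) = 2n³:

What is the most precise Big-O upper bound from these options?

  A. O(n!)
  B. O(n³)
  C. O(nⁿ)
B

f(n) = 2n³ is O(n³).
All listed options are valid Big-O bounds (upper bounds),
but O(n³) is the tightest (smallest valid bound).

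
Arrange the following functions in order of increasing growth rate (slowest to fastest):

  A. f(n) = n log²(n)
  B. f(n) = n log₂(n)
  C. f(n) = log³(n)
C < B < A

Comparing growth rates:
C = log³(n) is O(log³ n)
B = n log₂(n) is O(n log n)
A = n log²(n) is O(n log² n)

Therefore, the order from slowest to fastest is: C < B < A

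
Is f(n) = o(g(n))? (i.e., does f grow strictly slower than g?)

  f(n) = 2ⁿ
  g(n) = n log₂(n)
False

f(n) = 2ⁿ is O(2ⁿ), and g(n) = n log₂(n) is O(n log n).
Since O(2ⁿ) grows faster than or equal to O(n log n), f(n) = o(g(n)) is false.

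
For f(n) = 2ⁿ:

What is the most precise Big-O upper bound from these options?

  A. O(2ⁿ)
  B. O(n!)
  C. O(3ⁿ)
A

f(n) = 2ⁿ is O(2ⁿ).
All listed options are valid Big-O bounds (upper bounds),
but O(2ⁿ) is the tightest (smallest valid bound).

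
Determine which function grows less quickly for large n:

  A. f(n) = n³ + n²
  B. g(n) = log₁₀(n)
B

f(n) = n³ + n² is O(n³), while g(n) = log₁₀(n) is O(log n).
Since O(log n) grows slower than O(n³), g(n) is dominated.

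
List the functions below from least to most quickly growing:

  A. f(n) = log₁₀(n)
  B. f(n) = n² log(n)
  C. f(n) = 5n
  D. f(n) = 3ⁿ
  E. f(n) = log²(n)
A < E < C < B < D

Comparing growth rates:
A = log₁₀(n) is O(log n)
E = log²(n) is O(log² n)
C = 5n is O(n)
B = n² log(n) is O(n² log n)
D = 3ⁿ is O(3ⁿ)

Therefore, the order from slowest to fastest is: A < E < C < B < D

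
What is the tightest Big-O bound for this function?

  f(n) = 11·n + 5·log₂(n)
O(n)

The dominant term in 11·n + 5·log₂(n) is 11·n, which is Θ(n).
Lower-order terms (5·log₂(n)) are asymptotically negligible.
Constants are absorbed, so the tightest bound is O(n).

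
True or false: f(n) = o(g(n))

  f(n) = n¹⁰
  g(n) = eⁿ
True

f(n) = n¹⁰ is O(n¹⁰), and g(n) = eⁿ is O(eⁿ).
Since O(n¹⁰) grows strictly slower than O(eⁿ), f(n) = o(g(n)) is true.
This means lim(n→∞) f(n)/g(n) = 0.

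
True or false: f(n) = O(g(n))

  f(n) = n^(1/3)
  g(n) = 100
False

f(n) = n^(1/3) is O(n^(1/3)), and g(n) = 100 is O(1).
Since O(n^(1/3)) grows faster than O(1), f(n) = O(g(n)) is false.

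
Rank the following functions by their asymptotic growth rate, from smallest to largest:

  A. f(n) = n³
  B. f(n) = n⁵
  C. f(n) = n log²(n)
C < A < B

Comparing growth rates:
C = n log²(n) is O(n log² n)
A = n³ is O(n³)
B = n⁵ is O(n⁵)

Therefore, the order from slowest to fastest is: C < A < B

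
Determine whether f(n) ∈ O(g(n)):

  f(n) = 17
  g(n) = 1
True

f(n) = 17 and g(n) = 1 are both O(1).
Big-O permits equal growth rates (f ≤ c·g for some c), so f(n) = O(g(n)) is true.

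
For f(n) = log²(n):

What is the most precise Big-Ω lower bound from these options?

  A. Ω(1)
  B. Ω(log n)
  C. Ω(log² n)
C

f(n) = log²(n) is Ω(log² n).
All listed options are valid Big-Ω bounds (lower bounds),
but Ω(log² n) is the tightest (largest valid bound).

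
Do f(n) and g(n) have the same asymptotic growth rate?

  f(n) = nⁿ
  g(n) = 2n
False

f(n) = nⁿ is O(nⁿ), and g(n) = 2n is O(n).
Since they have different growth rates, f(n) = Θ(g(n)) is false.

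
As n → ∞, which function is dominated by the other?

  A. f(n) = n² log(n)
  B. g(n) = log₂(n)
B

f(n) = n² log(n) is O(n² log n), while g(n) = log₂(n) is O(log n).
Since O(log n) grows slower than O(n² log n), g(n) is dominated.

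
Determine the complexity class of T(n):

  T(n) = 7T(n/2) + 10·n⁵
Θ(n⁵)

Master Theorem: a = 7, b = 2, f(n) = 10·n⁵.
Compute the critical exponent d = log₂(7) = 2.807.
Compare f(n) = Θ(n⁵) against n^d:
  k = 5 > d = 2.807, so f(n) = Ω(n^(d+ε)) — Case 3.
  Regularity: a·(n/b)^5/n^5 = a/b^5 = 7/32 < 1 ✓.
  The top-level work dominates: T(n) = Θ(f(n)) = Θ(n⁵).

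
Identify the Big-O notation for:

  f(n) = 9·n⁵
O(n⁵)

The dominant term in 9·n⁵ is 9·n⁵, which is Θ(n⁵).
Constants are absorbed, so the tightest bound is O(n⁵).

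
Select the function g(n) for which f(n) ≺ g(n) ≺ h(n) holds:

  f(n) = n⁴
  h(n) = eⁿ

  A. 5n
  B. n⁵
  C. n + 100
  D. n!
B

We need g(n) with n⁴ = o(g(n)) and g(n) = o(eⁿ), i.e. O(n⁴) ≺ g ≺ O(eⁿ).
Check each option:
  A. 5n — O(n) does not grow strictly faster than f(n)
  B. n⁵ — O(n⁵) is strictly between O(n⁴) and O(eⁿ) ✓
  C. n + 100 — O(n) does not grow strictly faster than f(n)
  D. n! — O(n!) does not grow strictly slower than h(n)

Only option B (n⁵) lies strictly between.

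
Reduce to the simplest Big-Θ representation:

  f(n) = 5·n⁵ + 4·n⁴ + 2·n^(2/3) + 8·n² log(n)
Θ(n⁵)

Order the terms by growth rate: 2·n^(2/3) ≺ 8·n² log(n) ≺ 4·n⁴ ≺ 5·n⁵.
The fastest-growing term 5·n⁵ dominates as n → ∞; dropping its constant factor gives Θ(n⁵).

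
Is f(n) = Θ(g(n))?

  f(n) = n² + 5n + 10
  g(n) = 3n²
True

f(n) = n² + 5n + 10 and g(n) = 3n² are both O(n²).
Since they have the same asymptotic growth rate, f(n) = Θ(g(n)) is true.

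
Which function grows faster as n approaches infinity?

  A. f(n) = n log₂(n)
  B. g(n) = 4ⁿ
B

f(n) = n log₂(n) is O(n log n), while g(n) = 4ⁿ is O(4ⁿ).
Since O(4ⁿ) grows faster than O(n log n), g(n) dominates.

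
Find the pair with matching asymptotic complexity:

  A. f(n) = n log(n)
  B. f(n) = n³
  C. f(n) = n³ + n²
B and C

Examining each function:
  A. n log(n) is O(n log n)
  B. n³ is O(n³)
  C. n³ + n² is O(n³)

Functions B and C both have the same complexity class.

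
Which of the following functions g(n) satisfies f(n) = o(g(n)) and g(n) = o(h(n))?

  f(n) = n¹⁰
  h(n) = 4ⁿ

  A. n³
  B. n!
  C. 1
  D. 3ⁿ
D

We need g(n) with n¹⁰ = o(g(n)) and g(n) = o(4ⁿ), i.e. O(n¹⁰) ≺ g ≺ O(4ⁿ).
Check each option:
  A. n³ — O(n³) does not grow strictly faster than f(n)
  B. n! — O(n!) does not grow strictly slower than h(n)
  C. 1 — O(1) does not grow strictly faster than f(n)
  D. 3ⁿ — O(3ⁿ) is strictly between O(n¹⁰) and O(4ⁿ) ✓

Only option D (3ⁿ) lies strictly between.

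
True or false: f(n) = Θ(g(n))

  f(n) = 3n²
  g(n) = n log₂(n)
False

f(n) = 3n² is O(n²), and g(n) = n log₂(n) is O(n log n).
Since they have different growth rates, f(n) = Θ(g(n)) is false.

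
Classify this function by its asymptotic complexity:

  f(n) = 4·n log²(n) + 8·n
O(n log² n)

The dominant term in 4·n log²(n) + 8·n is 4·n log²(n), which is Θ(n log² n).
Lower-order terms (8·n) are asymptotically negligible.
Constants are absorbed, so the tightest bound is O(n log² n).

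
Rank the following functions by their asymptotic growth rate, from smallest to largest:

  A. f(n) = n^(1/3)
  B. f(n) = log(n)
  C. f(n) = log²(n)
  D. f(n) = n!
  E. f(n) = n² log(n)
B < C < A < E < D

Comparing growth rates:
B = log(n) is O(log n)
C = log²(n) is O(log² n)
A = n^(1/3) is O(n^(1/3))
E = n² log(n) is O(n² log n)
D = n! is O(n!)

Therefore, the order from slowest to fastest is: B < C < A < E < D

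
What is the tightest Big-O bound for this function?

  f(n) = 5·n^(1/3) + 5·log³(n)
O(n^(1/3))

The dominant term in 5·n^(1/3) + 5·log³(n) is 5·n^(1/3), which is Θ(n^(1/3)).
Lower-order terms (5·log³(n)) are asymptotically negligible.
Constants are absorbed, so the tightest bound is O(n^(1/3)).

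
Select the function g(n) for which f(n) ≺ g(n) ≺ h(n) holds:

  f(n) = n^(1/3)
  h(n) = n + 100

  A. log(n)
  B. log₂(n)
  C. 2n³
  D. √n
D

We need g(n) with n^(1/3) = o(g(n)) and g(n) = o(n + 100), i.e. O(n^(1/3)) ≺ g ≺ O(n).
Check each option:
  A. log(n) — O(log n) does not grow strictly faster than f(n)
  B. log₂(n) — O(log n) does not grow strictly faster than f(n)
  C. 2n³ — O(n³) does not grow strictly slower than h(n)
  D. √n — O(√n) is strictly between O(n^(1/3)) and O(n) ✓

Only option D (√n) lies strictly between.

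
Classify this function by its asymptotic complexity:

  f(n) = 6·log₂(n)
O(log n)

The dominant term in 6·log₂(n) is 6·log₂(n), which is Θ(log n).
Constants are absorbed, so the tightest bound is O(log n).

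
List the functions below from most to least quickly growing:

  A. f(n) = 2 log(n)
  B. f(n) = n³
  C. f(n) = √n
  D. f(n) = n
B > D > C > A

Comparing growth rates:
B = n³ is O(n³)
D = n is O(n)
C = √n is O(√n)
A = 2 log(n) is O(log n)

Therefore, the order from fastest to slowest is: B > D > C > A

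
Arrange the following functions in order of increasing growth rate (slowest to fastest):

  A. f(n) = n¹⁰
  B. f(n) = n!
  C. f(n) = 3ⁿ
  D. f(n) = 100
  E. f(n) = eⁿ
D < A < E < C < B

Comparing growth rates:
D = 100 is O(1)
A = n¹⁰ is O(n¹⁰)
E = eⁿ is O(eⁿ)
C = 3ⁿ is O(3ⁿ)
B = n! is O(n!)

Therefore, the order from slowest to fastest is: D < A < E < C < B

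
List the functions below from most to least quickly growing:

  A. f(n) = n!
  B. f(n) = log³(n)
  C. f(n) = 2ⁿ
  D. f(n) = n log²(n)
A > C > D > B

Comparing growth rates:
A = n! is O(n!)
C = 2ⁿ is O(2ⁿ)
D = n log²(n) is O(n log² n)
B = log³(n) is O(log³ n)

Therefore, the order from fastest to slowest is: A > C > D > B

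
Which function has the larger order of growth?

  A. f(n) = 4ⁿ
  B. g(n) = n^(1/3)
A

f(n) = 4ⁿ is O(4ⁿ), while g(n) = n^(1/3) is O(n^(1/3)).
Since O(4ⁿ) grows faster than O(n^(1/3)), f(n) dominates.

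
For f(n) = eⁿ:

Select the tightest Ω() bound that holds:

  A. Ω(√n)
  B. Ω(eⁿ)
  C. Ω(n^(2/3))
B

f(n) = eⁿ is Ω(eⁿ).
All listed options are valid Big-Ω bounds (lower bounds),
but Ω(eⁿ) is the tightest (largest valid bound).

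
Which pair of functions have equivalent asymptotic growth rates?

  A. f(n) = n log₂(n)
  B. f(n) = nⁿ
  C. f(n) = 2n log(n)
A and C

Examining each function:
  A. n log₂(n) is O(n log n)
  B. nⁿ is O(nⁿ)
  C. 2n log(n) is O(n log n)

Functions A and C both have the same complexity class.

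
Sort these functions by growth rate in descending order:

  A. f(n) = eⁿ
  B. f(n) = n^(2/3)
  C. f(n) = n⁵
A > C > B

Comparing growth rates:
A = eⁿ is O(eⁿ)
C = n⁵ is O(n⁵)
B = n^(2/3) is O(n^(2/3))

Therefore, the order from fastest to slowest is: A > C > B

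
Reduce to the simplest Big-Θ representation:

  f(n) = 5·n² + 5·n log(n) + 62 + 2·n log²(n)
Θ(n²)

Order the terms by growth rate: 62 ≺ 5·n log(n) ≺ 2·n log²(n) ≺ 5·n².
The fastest-growing term 5·n² dominates as n → ∞; dropping its constant factor gives Θ(n²).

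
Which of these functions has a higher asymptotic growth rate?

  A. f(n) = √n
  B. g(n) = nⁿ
B

f(n) = √n is O(√n), while g(n) = nⁿ is O(nⁿ).
Since O(nⁿ) grows faster than O(√n), g(n) dominates.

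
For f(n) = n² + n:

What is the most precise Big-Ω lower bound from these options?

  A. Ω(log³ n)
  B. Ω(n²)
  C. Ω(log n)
B

f(n) = n² + n is Ω(n²).
All listed options are valid Big-Ω bounds (lower bounds),
but Ω(n²) is the tightest (largest valid bound).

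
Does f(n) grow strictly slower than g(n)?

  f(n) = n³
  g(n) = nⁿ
True

f(n) = n³ is O(n³), and g(n) = nⁿ is O(nⁿ).
Since O(n³) grows strictly slower than O(nⁿ), f(n) = o(g(n)) is true.
This means lim(n→∞) f(n)/g(n) = 0.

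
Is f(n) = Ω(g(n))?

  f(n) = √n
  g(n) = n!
False

f(n) = √n is O(√n), and g(n) = n! is O(n!).
Since O(√n) grows slower than O(n!), f(n) = Ω(g(n)) is false.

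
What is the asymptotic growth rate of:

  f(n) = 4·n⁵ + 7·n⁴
Θ(n⁵)

Order the terms by growth rate: 7·n⁴ ≺ 4·n⁵.
The fastest-growing term 4·n⁵ dominates as n → ∞; dropping its constant factor gives Θ(n⁵).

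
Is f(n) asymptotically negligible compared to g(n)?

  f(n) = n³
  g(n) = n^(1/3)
False

f(n) = n³ is O(n³), and g(n) = n^(1/3) is O(n^(1/3)).
Since O(n³) grows faster than or equal to O(n^(1/3)), f(n) = o(g(n)) is false.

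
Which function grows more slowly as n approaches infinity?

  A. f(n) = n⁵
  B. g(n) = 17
B

f(n) = n⁵ is O(n⁵), while g(n) = 17 is O(1).
Since O(1) grows slower than O(n⁵), g(n) is dominated.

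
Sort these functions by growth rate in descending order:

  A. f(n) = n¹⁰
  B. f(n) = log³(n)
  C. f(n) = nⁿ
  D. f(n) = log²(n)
C > A > B > D

Comparing growth rates:
C = nⁿ is O(nⁿ)
A = n¹⁰ is O(n¹⁰)
B = log³(n) is O(log³ n)
D = log²(n) is O(log² n)

Therefore, the order from fastest to slowest is: C > A > B > D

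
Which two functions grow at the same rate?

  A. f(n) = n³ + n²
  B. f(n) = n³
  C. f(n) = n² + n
A and B

Examining each function:
  A. n³ + n² is O(n³)
  B. n³ is O(n³)
  C. n² + n is O(n²)

Functions A and B both have the same complexity class.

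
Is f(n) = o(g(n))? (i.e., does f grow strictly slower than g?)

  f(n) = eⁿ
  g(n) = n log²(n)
False

f(n) = eⁿ is O(eⁿ), and g(n) = n log²(n) is O(n log² n).
Since O(eⁿ) grows faster than or equal to O(n log² n), f(n) = o(g(n)) is false.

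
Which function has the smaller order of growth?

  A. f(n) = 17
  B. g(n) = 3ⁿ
A

f(n) = 17 is O(1), while g(n) = 3ⁿ is O(3ⁿ).
Since O(1) grows slower than O(3ⁿ), f(n) is dominated.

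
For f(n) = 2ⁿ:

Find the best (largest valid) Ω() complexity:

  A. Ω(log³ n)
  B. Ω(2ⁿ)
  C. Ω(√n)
B

f(n) = 2ⁿ is Ω(2ⁿ).
All listed options are valid Big-Ω bounds (lower bounds),
but Ω(2ⁿ) is the tightest (largest valid bound).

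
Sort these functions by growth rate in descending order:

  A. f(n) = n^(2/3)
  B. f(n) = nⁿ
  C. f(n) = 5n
B > C > A

Comparing growth rates:
B = nⁿ is O(nⁿ)
C = 5n is O(n)
A = n^(2/3) is O(n^(2/3))

Therefore, the order from fastest to slowest is: B > C > A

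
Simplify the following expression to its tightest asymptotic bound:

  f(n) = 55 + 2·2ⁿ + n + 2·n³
Θ(2ⁿ)

Order the terms by growth rate: 55 ≺ n ≺ 2·n³ ≺ 2·2ⁿ.
The fastest-growing term 2·2ⁿ dominates as n → ∞; dropping its constant factor gives Θ(2ⁿ).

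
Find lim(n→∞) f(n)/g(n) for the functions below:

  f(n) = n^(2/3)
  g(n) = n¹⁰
0

Since n^(2/3) (O(n^(2/3))) grows slower than n¹⁰ (O(n¹⁰)),
the ratio f(n)/g(n) → 0 as n → ∞.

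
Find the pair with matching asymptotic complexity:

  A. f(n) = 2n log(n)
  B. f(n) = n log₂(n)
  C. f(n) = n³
A and B

Examining each function:
  A. 2n log(n) is O(n log n)
  B. n log₂(n) is O(n log n)
  C. n³ is O(n³)

Functions A and B both have the same complexity class.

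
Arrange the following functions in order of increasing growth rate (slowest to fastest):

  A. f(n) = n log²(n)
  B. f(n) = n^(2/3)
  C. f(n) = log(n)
C < B < A

Comparing growth rates:
C = log(n) is O(log n)
B = n^(2/3) is O(n^(2/3))
A = n log²(n) is O(n log² n)

Therefore, the order from slowest to fastest is: C < B < A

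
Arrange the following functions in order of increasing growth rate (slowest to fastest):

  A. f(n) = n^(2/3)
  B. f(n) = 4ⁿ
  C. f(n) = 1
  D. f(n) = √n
C < D < A < B

Comparing growth rates:
C = 1 is O(1)
D = √n is O(√n)
A = n^(2/3) is O(n^(2/3))
B = 4ⁿ is O(4ⁿ)

Therefore, the order from slowest to fastest is: C < D < A < B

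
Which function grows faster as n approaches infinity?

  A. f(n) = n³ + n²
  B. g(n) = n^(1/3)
A

f(n) = n³ + n² is O(n³), while g(n) = n^(1/3) is O(n^(1/3)).
Since O(n³) grows faster than O(n^(1/3)), f(n) dominates.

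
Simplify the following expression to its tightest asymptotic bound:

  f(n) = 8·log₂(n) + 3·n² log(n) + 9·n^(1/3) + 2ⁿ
Θ(2ⁿ)

Order the terms by growth rate: 8·log₂(n) ≺ 9·n^(1/3) ≺ 3·n² log(n) ≺ 2ⁿ.
The fastest-growing term 2ⁿ dominates as n → ∞; dropping its constant factor gives Θ(2ⁿ).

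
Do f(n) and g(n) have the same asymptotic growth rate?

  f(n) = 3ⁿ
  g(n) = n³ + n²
False

f(n) = 3ⁿ is O(3ⁿ), and g(n) = n³ + n² is O(n³).
Since they have different growth rates, f(n) = Θ(g(n)) is false.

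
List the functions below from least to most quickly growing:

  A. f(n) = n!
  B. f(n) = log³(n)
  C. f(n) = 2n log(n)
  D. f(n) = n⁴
B < C < D < A

Comparing growth rates:
B = log³(n) is O(log³ n)
C = 2n log(n) is O(n log n)
D = n⁴ is O(n⁴)
A = n! is O(n!)

Therefore, the order from slowest to fastest is: B < C < D < A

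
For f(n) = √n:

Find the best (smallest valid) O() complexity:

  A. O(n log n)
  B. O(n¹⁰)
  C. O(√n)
C

f(n) = √n is O(√n).
All listed options are valid Big-O bounds (upper bounds),
but O(√n) is the tightest (smallest valid bound).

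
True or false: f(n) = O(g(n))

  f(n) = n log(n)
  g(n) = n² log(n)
True

f(n) = n log(n) is O(n log n), and g(n) = n² log(n) is O(n² log n).
Since O(n log n) ⊆ O(n² log n) (f grows no faster than g), f(n) = O(g(n)) is true.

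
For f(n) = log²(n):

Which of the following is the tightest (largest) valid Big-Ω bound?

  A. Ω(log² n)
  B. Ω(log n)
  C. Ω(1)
A

f(n) = log²(n) is Ω(log² n).
All listed options are valid Big-Ω bounds (lower bounds),
but Ω(log² n) is the tightest (largest valid bound).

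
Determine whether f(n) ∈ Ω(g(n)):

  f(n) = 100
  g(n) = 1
True

f(n) = 100 and g(n) = 1 are both O(1).
Big-Ω permits equal growth rates (f ≥ c·g for some c > 0), so f(n) = Ω(g(n)) is true.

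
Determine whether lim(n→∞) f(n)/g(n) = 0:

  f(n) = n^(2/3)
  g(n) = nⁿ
True

f(n) = n^(2/3) is O(n^(2/3)), and g(n) = nⁿ is O(nⁿ).
Since O(n^(2/3)) grows strictly slower than O(nⁿ), f(n) = o(g(n)) is true.
This means lim(n→∞) f(n)/g(n) = 0.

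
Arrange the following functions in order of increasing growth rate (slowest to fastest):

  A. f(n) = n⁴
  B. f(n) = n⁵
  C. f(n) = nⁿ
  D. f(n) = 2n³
D < A < B < C

Comparing growth rates:
D = 2n³ is O(n³)
A = n⁴ is O(n⁴)
B = n⁵ is O(n⁵)
C = nⁿ is O(nⁿ)

Therefore, the order from slowest to fastest is: D < A < B < C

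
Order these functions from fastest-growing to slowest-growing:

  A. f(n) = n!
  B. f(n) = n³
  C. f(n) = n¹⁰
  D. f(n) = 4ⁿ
A > D > C > B

Comparing growth rates:
A = n! is O(n!)
D = 4ⁿ is O(4ⁿ)
C = n¹⁰ is O(n¹⁰)
B = n³ is O(n³)

Therefore, the order from fastest to slowest is: A > D > C > B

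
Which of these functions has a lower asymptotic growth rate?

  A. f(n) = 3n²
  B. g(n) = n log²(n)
B

f(n) = 3n² is O(n²), while g(n) = n log²(n) is O(n log² n).
Since O(n log² n) grows slower than O(n²), g(n) is dominated.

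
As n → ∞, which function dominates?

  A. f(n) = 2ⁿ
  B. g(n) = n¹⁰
A

f(n) = 2ⁿ is O(2ⁿ), while g(n) = n¹⁰ is O(n¹⁰).
Since O(2ⁿ) grows faster than O(n¹⁰), f(n) dominates.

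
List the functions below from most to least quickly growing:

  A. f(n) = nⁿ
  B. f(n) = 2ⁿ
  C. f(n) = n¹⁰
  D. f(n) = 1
A > B > C > D

Comparing growth rates:
A = nⁿ is O(nⁿ)
B = 2ⁿ is O(2ⁿ)
C = n¹⁰ is O(n¹⁰)
D = 1 is O(1)

Therefore, the order from fastest to slowest is: A > B > C > D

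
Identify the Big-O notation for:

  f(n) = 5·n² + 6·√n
O(n²)

The dominant term in 5·n² + 6·√n is 5·n², which is Θ(n²).
Lower-order terms (6·√n) are asymptotically negligible.
Constants are absorbed, so the tightest bound is O(n²).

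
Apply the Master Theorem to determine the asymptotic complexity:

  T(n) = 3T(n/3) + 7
Θ(n)

Master Theorem: a = 3, b = 3, f(n) = 7.
Compute the critical exponent d = log₃(3) = 1.
Compare f(n) = Θ(1) against n^d:
  k = 0 < d = 1, so f(n) = O(n^(d-ε)) — Case 1.
  The recursion cost dominates: T(n) = Θ(n^d) = Θ(n).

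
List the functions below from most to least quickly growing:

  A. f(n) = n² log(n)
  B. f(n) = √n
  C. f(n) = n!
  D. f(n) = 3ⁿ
C > D > A > B

Comparing growth rates:
C = n! is O(n!)
D = 3ⁿ is O(3ⁿ)
A = n² log(n) is O(n² log n)
B = √n is O(√n)

Therefore, the order from fastest to slowest is: C > D > A > B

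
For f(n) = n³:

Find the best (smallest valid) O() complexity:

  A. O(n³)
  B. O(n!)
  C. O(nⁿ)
A

f(n) = n³ is O(n³).
All listed options are valid Big-O bounds (upper bounds),
but O(n³) is the tightest (smallest valid bound).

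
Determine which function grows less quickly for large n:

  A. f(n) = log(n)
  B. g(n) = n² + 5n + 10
A

f(n) = log(n) is O(log n), while g(n) = n² + 5n + 10 is O(n²).
Since O(log n) grows slower than O(n²), f(n) is dominated.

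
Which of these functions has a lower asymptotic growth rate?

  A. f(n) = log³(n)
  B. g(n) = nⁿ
A

f(n) = log³(n) is O(log³ n), while g(n) = nⁿ is O(nⁿ).
Since O(log³ n) grows slower than O(nⁿ), f(n) is dominated.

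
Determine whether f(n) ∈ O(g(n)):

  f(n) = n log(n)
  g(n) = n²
True

f(n) = n log(n) is O(n log n), and g(n) = n² is O(n²).
Since O(n log n) ⊆ O(n²) (f grows no faster than g), f(n) = O(g(n)) is true.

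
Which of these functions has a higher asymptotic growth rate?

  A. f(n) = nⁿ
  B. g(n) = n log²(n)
A

f(n) = nⁿ is O(nⁿ), while g(n) = n log²(n) is O(n log² n).
Since O(nⁿ) grows faster than O(n log² n), f(n) dominates.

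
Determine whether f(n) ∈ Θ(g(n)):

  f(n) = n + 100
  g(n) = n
True

f(n) = n + 100 and g(n) = n are both O(n).
Since they have the same asymptotic growth rate, f(n) = Θ(g(n)) is true.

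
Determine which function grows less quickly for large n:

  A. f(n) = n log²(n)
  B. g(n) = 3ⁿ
A

f(n) = n log²(n) is O(n log² n), while g(n) = 3ⁿ is O(3ⁿ).
Since O(n log² n) grows slower than O(3ⁿ), f(n) is dominated.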